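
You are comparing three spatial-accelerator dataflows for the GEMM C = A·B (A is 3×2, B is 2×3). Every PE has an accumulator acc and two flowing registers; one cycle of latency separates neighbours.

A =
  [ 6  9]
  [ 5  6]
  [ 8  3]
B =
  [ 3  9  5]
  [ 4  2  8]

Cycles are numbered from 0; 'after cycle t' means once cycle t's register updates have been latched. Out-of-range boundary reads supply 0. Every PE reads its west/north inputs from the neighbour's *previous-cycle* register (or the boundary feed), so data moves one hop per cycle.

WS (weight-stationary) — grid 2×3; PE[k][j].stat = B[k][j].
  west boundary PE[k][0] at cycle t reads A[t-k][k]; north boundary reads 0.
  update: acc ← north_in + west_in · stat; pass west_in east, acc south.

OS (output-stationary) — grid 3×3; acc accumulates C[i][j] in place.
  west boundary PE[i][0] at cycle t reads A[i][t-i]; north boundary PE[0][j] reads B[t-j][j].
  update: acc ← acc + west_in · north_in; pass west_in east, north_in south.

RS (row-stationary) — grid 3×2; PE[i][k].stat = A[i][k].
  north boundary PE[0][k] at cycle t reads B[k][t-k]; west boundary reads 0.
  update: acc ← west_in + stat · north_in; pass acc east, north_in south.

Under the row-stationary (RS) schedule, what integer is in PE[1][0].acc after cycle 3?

PE[1][0].acc = 25

RS (3×2). Following PE[1][0] plus its west/north inputs:
  [0] (0,0) acc=18 (h:18 v:3)
  [0] (1,0) acc=0 (h:0 v:0)
  [1] (0,0) acc=54 (h:54 v:9)
  [1] (1,0) acc=15 (h:15 v:3)
  [2] (0,0) acc=30 (h:30 v:5)
  [2] (1,0) acc=45 (h:45 v:9)
  [3] (0,0) acc=0 (h:0 v:0)
  [3] (1,0) acc=25 (h:25 v:5)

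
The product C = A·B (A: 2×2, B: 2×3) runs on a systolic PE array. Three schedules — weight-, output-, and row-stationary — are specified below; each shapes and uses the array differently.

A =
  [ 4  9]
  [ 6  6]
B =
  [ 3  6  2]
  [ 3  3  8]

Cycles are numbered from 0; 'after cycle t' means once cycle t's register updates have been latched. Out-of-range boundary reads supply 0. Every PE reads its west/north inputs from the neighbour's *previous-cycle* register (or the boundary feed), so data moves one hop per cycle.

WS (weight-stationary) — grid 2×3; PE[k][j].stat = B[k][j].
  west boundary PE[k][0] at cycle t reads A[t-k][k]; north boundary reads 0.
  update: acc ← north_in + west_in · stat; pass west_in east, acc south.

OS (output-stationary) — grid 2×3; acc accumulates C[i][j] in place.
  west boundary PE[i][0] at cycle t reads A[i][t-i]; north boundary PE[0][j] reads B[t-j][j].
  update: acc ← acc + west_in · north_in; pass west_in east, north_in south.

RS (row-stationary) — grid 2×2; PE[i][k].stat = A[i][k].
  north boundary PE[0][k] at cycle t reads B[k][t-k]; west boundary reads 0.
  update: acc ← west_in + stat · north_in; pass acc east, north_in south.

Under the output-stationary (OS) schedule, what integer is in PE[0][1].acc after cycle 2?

OS 2×3: PE[0][1] cycle-by-cycle (with neighbour feeds):
  cycle 0: PE[0][0] → acc 12, east 4, south 3
  cycle 0: PE[0][1] → acc 0, east 0, south 0
  cycle 1: PE[0][0] → acc 39, east 9, south 3
  cycle 1: PE[0][1] → acc 24, east 4, south 6
  cycle 2: PE[0][0] → acc 39, east 0, south 0
  cycle 2: PE[0][1] → acc 51, east 9, south 3

PE[0][1].acc = 51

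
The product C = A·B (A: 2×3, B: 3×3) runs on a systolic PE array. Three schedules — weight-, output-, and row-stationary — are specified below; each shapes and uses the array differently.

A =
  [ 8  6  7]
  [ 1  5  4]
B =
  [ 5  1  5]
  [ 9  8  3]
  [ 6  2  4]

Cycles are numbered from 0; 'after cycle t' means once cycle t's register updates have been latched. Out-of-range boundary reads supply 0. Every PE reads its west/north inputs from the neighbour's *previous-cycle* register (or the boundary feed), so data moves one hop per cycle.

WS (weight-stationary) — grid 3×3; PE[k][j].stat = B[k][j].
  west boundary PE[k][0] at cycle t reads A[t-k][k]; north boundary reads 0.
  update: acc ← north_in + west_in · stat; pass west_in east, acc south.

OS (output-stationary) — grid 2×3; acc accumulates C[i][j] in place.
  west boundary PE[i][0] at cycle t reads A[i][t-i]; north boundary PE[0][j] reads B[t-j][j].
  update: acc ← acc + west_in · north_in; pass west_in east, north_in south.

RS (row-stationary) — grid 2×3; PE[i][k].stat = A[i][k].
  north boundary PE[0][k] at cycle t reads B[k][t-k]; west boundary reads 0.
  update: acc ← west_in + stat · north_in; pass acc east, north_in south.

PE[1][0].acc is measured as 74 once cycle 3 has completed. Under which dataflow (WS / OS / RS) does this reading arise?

— WS: 3×3; PE[1][0] trace:
  cycle 0: PE[1][0] → acc 0, east 0, south 0
  cycle 1: PE[1][0] → acc 94, east 6, south 94
  cycle 2: PE[1][0] → acc 50, east 5, south 50
  cycle 3: PE[1][0] → acc 0, east 0, south 0
— OS: 2×3; PE[1][0] trace:
  cycle 0: PE[1][0] → acc 0, east 0, south 0
  cycle 1: PE[1][0] → acc 5, east 1, south 5
  cycle 2: PE[1][0] → acc 50, east 5, south 9
  cycle 3: PE[1][0] → acc 74, east 4, south 6
— RS: 2×3; PE[1][0] trace:
  cycle 0: PE[1][0] → acc 0, east 0, south 0
  cycle 1: PE[1][0] → acc 5, east 5, south 5
  cycle 2: PE[1][0] → acc 1, east 1, south 1
  cycle 3: PE[1][0] → acc 5, east 5, south 5

dataflow = OS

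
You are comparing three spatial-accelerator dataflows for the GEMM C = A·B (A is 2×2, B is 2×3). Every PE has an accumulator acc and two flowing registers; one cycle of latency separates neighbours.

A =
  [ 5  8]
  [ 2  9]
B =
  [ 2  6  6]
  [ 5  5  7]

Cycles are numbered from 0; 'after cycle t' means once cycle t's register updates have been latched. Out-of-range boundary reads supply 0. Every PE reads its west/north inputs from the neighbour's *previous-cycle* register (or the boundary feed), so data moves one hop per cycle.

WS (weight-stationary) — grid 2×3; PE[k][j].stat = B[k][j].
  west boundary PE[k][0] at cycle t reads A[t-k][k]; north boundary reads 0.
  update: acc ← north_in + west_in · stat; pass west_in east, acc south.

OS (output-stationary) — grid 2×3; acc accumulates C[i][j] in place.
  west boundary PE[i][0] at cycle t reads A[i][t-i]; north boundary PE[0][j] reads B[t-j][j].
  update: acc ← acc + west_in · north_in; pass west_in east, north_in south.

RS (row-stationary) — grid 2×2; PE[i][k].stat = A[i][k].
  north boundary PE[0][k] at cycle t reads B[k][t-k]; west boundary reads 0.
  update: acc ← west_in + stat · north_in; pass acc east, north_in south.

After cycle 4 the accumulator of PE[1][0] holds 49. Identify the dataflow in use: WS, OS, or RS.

— WS: 2×3; PE[1][0] trace:
  cycle 0: PE[1][0] → acc 0, east 0, south 0
  cycle 1: PE[1][0] → acc 50, east 8, south 50
  cycle 2: PE[1][0] → acc 49, east 9, south 49
  cycle 3: PE[1][0] → acc 0, east 0, south 0
  cycle 4: PE[1][0] → acc 0, east 0, south 0
— OS: 2×3; PE[1][0] trace:
  cycle 0: PE[1][0] → acc 0, east 0, south 0
  cycle 1: PE[1][0] → acc 4, east 2, south 2
  cycle 2: PE[1][0] → acc 49, east 9, south 5
  cycle 3: PE[1][0] → acc 49, east 0, south 0
  cycle 4: PE[1][0] → acc 49, east 0, south 0
— RS: 2×2; PE[1][0] trace:
  cycle 0: PE[1][0] → acc 0, east 0, south 0
  cycle 1: PE[1][0] → acc 4, east 4, south 2
  cycle 2: PE[1][0] → acc 12, east 12, south 6
  cycle 3: PE[1][0] → acc 12, east 12, south 6
  cycle 4: PE[1][0] → acc 0, east 0, south 0

dataflow = OS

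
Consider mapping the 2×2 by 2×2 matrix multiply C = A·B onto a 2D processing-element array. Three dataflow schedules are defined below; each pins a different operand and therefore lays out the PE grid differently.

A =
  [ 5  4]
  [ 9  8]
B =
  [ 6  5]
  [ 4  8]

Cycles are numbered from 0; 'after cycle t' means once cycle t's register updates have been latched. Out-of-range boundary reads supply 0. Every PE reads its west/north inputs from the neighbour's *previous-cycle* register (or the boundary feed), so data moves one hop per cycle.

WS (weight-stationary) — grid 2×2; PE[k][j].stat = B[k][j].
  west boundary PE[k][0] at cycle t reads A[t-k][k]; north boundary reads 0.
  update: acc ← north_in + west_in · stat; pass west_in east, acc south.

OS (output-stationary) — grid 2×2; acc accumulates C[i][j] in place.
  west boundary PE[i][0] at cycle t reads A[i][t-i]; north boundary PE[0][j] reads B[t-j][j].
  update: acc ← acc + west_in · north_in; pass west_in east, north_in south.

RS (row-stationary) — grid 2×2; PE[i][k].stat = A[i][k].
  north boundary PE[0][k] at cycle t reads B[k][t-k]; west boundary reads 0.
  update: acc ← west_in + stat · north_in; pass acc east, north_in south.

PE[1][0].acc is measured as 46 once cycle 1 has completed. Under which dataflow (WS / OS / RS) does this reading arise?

dataflow = WS

WS [2×2] PE[1][0] across cycles:
  @0  [1,0]  acc 0  |  →0  ↓0
  @1  [1,0]  acc 46  |  →4  ↓46
OS [2×2] PE[1][0] across cycles:
  @0  [1,0]  acc 0  |  →0  ↓0
  @1  [1,0]  acc 54  |  →9  ↓6
RS [2×2] PE[1][0] across cycles:
  @0  [1,0]  acc 0  |  →0  ↓0
  @1  [1,0]  acc 54  |  →54  ↓6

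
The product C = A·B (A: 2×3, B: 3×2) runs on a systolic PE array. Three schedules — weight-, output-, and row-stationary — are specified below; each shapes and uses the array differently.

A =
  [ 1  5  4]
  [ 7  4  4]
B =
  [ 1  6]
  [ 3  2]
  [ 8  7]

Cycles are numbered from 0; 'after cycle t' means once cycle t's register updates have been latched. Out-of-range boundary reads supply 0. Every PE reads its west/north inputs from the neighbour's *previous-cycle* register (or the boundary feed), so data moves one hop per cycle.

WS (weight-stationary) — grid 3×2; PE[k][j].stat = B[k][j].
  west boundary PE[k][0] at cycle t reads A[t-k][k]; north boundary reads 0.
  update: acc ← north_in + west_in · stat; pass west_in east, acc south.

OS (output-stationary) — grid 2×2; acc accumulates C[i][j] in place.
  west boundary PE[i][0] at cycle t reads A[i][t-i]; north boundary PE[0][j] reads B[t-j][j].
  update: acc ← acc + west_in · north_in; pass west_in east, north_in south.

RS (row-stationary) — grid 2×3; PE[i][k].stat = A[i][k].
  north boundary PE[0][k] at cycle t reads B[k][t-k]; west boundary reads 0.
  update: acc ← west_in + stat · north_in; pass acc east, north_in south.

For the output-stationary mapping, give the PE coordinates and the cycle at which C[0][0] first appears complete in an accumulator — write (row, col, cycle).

OS — PE[0][0] is where C[0][0] collects:
  0: (0,0).acc=1  regs=<1,1>
  1: (0,0).acc=16  regs=<5,3>
  2: (0,0).acc=48  regs=<4,8>

(row, col, cycle) = (0, 0, 2)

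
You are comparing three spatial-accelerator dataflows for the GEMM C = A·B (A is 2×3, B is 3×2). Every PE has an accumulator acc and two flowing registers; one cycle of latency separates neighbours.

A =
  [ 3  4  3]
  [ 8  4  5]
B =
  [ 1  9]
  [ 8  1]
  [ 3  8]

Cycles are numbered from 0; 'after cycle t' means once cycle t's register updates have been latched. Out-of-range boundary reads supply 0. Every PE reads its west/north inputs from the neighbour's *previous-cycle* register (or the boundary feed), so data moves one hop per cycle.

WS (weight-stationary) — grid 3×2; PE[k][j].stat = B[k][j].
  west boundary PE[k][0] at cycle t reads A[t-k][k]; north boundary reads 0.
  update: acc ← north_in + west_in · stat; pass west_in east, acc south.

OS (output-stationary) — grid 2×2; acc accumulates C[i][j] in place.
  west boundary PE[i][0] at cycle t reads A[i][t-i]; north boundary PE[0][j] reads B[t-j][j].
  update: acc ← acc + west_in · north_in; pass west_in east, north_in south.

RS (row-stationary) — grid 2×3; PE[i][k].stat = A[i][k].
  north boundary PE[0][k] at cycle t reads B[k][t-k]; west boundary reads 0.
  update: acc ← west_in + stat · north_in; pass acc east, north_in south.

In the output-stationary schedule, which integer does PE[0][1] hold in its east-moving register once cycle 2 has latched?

OS on a 2×2 grid — tracing PE[0][1] and its feeders:
  [0] (0,0) acc=3 (h:3 v:1)
  [0] (0,1) acc=0 (h:0 v:0)
  [1] (0,0) acc=35 (h:4 v:8)
  [1] (0,1) acc=27 (h:3 v:9)
  [2] (0,0) acc=44 (h:3 v:3)
  [2] (0,1) acc=31 (h:4 v:1)

register = 4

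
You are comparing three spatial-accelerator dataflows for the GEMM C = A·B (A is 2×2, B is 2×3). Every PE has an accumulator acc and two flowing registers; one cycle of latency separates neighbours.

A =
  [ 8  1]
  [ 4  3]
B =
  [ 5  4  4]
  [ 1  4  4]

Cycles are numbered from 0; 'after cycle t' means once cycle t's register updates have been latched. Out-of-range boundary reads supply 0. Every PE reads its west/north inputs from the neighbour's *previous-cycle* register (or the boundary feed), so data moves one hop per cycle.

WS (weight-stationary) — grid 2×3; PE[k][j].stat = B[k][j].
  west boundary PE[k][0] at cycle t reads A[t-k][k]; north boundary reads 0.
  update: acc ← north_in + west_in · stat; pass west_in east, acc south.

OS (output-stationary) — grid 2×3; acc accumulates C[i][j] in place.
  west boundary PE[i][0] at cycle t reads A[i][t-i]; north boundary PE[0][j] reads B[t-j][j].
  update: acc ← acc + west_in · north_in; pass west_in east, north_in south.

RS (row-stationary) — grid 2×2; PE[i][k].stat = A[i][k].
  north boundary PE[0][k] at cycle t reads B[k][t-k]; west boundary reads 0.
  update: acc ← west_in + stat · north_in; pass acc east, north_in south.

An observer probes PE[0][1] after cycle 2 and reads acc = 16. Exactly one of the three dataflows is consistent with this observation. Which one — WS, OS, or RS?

Under WS (2×3), PE[0][1]:
  t=0 PE[0][1]: acc=0 h=0 v=0
  t=1 PE[0][1]: acc=32 h=8 v=32
  t=2 PE[0][1]: acc=16 h=4 v=16
Under OS (2×3), PE[0][1]:
  t=0 PE[0][1]: acc=0 h=0 v=0
  t=1 PE[0][1]: acc=32 h=8 v=4
  t=2 PE[0][1]: acc=36 h=1 v=4
Under RS (2×2), PE[0][1]:
  t=0 PE[0][1]: acc=0 h=0 v=0
  t=1 PE[0][1]: acc=41 h=41 v=1
  t=2 PE[0][1]: acc=36 h=36 v=4

dataflow = WS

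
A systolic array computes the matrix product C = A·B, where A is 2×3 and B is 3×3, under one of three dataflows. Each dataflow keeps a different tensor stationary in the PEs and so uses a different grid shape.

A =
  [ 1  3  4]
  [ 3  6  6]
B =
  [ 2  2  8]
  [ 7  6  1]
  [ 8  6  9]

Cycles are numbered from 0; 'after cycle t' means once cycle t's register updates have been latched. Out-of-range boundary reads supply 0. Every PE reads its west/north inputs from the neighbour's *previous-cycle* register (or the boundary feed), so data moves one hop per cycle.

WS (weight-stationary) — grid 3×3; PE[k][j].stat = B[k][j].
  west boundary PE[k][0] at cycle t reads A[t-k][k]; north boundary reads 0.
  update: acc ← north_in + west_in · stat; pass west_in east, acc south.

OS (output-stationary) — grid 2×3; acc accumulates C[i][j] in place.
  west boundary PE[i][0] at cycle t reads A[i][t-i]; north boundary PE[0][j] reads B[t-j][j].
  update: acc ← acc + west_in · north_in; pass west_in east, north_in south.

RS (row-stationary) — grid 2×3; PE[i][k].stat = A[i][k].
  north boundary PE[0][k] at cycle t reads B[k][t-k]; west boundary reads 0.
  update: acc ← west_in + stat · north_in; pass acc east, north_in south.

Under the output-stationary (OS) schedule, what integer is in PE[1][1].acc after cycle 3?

OS on a 2×3 grid — tracing PE[1][1] and its feeders:
  step 0 · PE0,1: acc=0; fwd→0 fwd↓0
  step 0 · PE1,0: acc=0; fwd→0 fwd↓0
  step 0 · PE1,1: acc=0; fwd→0 fwd↓0
  step 1 · PE0,1: acc=2; fwd→1 fwd↓2
  step 1 · PE1,0: acc=6; fwd→3 fwd↓2
  step 1 · PE1,1: acc=0; fwd→0 fwd↓0
  step 2 · PE0,1: acc=20; fwd→3 fwd↓6
  step 2 · PE1,0: acc=48; fwd→6 fwd↓7
  step 2 · PE1,1: acc=6; fwd→3 fwd↓2
  step 3 · PE0,1: acc=44; fwd→4 fwd↓6
  step 3 · PE1,0: acc=96; fwd→6 fwd↓8
  step 3 · PE1,1: acc=42; fwd→6 fwd↓6

PE[1][1].acc = 42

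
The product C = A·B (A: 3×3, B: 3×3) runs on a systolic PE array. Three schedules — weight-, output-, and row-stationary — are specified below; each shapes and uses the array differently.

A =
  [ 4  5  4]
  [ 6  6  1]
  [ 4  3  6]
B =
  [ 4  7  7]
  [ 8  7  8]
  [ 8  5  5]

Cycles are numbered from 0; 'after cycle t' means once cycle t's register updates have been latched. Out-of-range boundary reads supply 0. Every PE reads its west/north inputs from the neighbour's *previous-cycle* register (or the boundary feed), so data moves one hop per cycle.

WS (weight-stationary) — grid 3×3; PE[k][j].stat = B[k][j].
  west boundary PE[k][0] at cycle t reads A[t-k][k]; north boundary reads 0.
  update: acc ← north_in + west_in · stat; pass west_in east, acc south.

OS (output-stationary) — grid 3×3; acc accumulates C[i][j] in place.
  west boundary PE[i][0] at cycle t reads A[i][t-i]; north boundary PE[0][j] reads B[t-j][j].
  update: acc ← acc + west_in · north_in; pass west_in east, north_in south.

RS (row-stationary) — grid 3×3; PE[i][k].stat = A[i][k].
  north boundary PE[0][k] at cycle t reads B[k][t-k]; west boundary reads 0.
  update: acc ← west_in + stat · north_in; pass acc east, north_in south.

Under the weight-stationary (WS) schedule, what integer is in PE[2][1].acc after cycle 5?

PE[2][1].acc = 79

WS 3×3: PE[2][1] cycle-by-cycle (with neighbour feeds):
  t=0 PE[1][1]: acc=0 h=0 v=0
  t=0 PE[2][0]: acc=0 h=0 v=0
  t=0 PE[2][1]: acc=0 h=0 v=0
  t=1 PE[1][1]: acc=0 h=0 v=0
  t=1 PE[2][0]: acc=0 h=0 v=0
  t=1 PE[2][1]: acc=0 h=0 v=0
  t=2 PE[1][1]: acc=63 h=5 v=63
  t=2 PE[2][0]: acc=88 h=4 v=88
  t=2 PE[2][1]: acc=0 h=0 v=0
  t=3 PE[1][1]: acc=84 h=6 v=84
  t=3 PE[2][0]: acc=80 h=1 v=80
  t=3 PE[2][1]: acc=83 h=4 v=83
  t=4 PE[1][1]: acc=49 h=3 v=49
  t=4 PE[2][0]: acc=88 h=6 v=88
  t=4 PE[2][1]: acc=89 h=1 v=89
  t=5 PE[1][1]: acc=0 h=0 v=0
  t=5 PE[2][0]: acc=0 h=0 v=0
  t=5 PE[2][1]: acc=79 h=6 v=79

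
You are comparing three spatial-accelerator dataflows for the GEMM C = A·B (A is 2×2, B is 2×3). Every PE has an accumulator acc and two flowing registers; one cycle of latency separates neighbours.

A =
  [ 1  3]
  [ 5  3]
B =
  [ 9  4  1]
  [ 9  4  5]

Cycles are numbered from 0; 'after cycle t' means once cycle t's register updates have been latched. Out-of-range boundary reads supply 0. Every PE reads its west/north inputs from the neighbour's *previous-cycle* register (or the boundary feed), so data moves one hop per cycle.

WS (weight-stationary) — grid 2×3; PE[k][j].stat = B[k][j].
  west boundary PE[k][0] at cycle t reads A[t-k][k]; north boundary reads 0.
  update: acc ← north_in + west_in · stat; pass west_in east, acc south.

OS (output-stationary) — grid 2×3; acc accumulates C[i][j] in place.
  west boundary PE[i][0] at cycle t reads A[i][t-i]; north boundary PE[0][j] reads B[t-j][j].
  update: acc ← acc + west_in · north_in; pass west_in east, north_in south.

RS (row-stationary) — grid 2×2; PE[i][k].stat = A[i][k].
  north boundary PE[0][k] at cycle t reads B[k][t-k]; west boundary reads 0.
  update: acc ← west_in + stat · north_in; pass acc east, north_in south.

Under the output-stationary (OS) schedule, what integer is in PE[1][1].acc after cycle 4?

PE[1][1].acc = 32

OS 2×3: PE[1][1] cycle-by-cycle (with neighbour feeds):
  @0  [0,1]  acc 0  |  →0  ↓0
  @0  [1,0]  acc 0  |  →0  ↓0
  @0  [1,1]  acc 0  |  →0  ↓0
  @1  [0,1]  acc 4  |  →1  ↓4
  @1  [1,0]  acc 45  |  →5  ↓9
  @1  [1,1]  acc 0  |  →0  ↓0
  @2  [0,1]  acc 16  |  →3  ↓4
  @2  [1,0]  acc 72  |  →3  ↓9
  @2  [1,1]  acc 20  |  →5  ↓4
  @3  [0,1]  acc 16  |  →0  ↓0
  @3  [1,0]  acc 72  |  →0  ↓0
  @3  [1,1]  acc 32  |  →3  ↓4
  @4  [0,1]  acc 16  |  →0  ↓0
  @4  [1,0]  acc 72  |  →0  ↓0
  @4  [1,1]  acc 32  |  →0  ↓0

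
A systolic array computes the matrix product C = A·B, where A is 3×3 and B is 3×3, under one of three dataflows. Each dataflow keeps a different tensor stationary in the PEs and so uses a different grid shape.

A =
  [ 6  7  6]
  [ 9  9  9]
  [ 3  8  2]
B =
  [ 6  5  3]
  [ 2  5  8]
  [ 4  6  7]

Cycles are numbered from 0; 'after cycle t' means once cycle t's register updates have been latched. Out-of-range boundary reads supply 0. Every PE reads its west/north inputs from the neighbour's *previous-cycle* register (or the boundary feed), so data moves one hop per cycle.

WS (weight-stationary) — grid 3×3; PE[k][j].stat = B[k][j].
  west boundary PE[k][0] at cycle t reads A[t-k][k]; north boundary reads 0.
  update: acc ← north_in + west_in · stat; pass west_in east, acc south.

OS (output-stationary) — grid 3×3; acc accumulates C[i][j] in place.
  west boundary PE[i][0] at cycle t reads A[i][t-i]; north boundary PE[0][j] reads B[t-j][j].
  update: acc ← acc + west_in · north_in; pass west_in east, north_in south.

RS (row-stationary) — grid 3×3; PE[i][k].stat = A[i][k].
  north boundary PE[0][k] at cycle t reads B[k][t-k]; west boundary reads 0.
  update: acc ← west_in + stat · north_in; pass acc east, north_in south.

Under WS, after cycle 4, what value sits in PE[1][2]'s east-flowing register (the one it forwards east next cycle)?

register = 9

Tracing WS — 3×3 array, target PE[1][2]:
  cycle 0: PE[0][2] → acc 0, east 0, south 0
  cycle 0: PE[1][1] → acc 0, east 0, south 0
  cycle 0: PE[1][2] → acc 0, east 0, south 0
  cycle 1: PE[0][2] → acc 0, east 0, south 0
  cycle 1: PE[1][1] → acc 0, east 0, south 0
  cycle 1: PE[1][2] → acc 0, east 0, south 0
  cycle 2: PE[0][2] → acc 18, east 6, south 18
  cycle 2: PE[1][1] → acc 65, east 7, south 65
  cycle 2: PE[1][2] → acc 0, east 0, south 0
  cycle 3: PE[0][2] → acc 27, east 9, south 27
  cycle 3: PE[1][1] → acc 90, east 9, south 90
  cycle 3: PE[1][2] → acc 74, east 7, south 74
  cycle 4: PE[0][2] → acc 9, east 3, south 9
  cycle 4: PE[1][1] → acc 55, east 8, south 55
  cycle 4: PE[1][2] → acc 99, east 9, south 99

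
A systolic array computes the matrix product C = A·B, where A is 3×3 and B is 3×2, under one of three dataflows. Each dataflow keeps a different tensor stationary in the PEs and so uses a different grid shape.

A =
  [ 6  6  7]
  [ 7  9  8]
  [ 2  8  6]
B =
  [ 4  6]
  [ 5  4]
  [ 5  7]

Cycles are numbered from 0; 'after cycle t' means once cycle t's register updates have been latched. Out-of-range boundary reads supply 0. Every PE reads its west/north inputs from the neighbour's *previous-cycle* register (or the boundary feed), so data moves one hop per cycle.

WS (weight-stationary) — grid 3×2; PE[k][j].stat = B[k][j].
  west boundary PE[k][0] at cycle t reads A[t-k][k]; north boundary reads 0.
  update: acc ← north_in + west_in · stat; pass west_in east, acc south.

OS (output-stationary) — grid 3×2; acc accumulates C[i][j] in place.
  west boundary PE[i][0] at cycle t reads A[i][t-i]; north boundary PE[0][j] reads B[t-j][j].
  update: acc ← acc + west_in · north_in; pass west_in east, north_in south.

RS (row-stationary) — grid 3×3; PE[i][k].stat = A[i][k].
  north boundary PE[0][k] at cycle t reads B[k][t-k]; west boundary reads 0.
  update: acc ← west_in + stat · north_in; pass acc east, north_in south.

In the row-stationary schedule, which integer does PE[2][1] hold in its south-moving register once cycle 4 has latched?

Tracing RS — 3×3 array, target PE[2][1]:
  @0  [1,1]  acc 0  |  →0  ↓0
  @0  [2,0]  acc 0  |  →0  ↓0
  @0  [2,1]  acc 0  |  →0  ↓0
  @1  [1,1]  acc 0  |  →0  ↓0
  @1  [2,0]  acc 0  |  →0  ↓0
  @1  [2,1]  acc 0  |  →0  ↓0
  @2  [1,1]  acc 73  |  →73  ↓5
  @2  [2,0]  acc 8  |  →8  ↓4
  @2  [2,1]  acc 0  |  →0  ↓0
  @3  [1,1]  acc 78  |  →78  ↓4
  @3  [2,0]  acc 12  |  →12  ↓6
  @3  [2,1]  acc 48  |  →48  ↓5
  @4  [1,1]  acc 0  |  →0  ↓0
  @4  [2,0]  acc 0  |  →0  ↓0
  @4  [2,1]  acc 44  |  →44  ↓4

register = 4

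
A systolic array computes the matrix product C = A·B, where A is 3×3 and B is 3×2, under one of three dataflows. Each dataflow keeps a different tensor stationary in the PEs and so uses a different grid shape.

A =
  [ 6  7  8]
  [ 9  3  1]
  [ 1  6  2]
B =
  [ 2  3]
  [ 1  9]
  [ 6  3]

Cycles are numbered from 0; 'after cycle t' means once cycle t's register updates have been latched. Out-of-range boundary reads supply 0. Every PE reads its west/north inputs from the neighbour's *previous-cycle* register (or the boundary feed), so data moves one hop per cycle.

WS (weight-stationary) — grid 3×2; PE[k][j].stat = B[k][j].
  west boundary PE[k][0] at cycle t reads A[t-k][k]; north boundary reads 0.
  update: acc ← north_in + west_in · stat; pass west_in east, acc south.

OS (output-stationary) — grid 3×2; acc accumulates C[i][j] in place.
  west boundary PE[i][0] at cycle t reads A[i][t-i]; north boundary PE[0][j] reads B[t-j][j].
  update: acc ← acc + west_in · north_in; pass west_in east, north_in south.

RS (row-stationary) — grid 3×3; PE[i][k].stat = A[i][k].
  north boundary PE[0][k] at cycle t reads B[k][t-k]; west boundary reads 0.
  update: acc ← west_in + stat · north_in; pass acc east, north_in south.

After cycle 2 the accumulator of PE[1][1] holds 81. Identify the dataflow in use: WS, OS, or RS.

Under WS (3×2), PE[1][1]:
  after 0 — PE[1][1] acc=0, pass-E 0, pass-S 0
  after 1 — PE[1][1] acc=0, pass-E 0, pass-S 0
  after 2 — PE[1][1] acc=81, pass-E 7, pass-S 81
Under OS (3×2), PE[1][1]:
  after 0 — PE[1][1] acc=0, pass-E 0, pass-S 0
  after 1 — PE[1][1] acc=0, pass-E 0, pass-S 0
  after 2 — PE[1][1] acc=27, pass-E 9, pass-S 3
Under RS (3×3), PE[1][1]:
  after 0 — PE[1][1] acc=0, pass-E 0, pass-S 0
  after 1 — PE[1][1] acc=0, pass-E 0, pass-S 0
  after 2 — PE[1][1] acc=21, pass-E 21, pass-S 1

dataflow = WS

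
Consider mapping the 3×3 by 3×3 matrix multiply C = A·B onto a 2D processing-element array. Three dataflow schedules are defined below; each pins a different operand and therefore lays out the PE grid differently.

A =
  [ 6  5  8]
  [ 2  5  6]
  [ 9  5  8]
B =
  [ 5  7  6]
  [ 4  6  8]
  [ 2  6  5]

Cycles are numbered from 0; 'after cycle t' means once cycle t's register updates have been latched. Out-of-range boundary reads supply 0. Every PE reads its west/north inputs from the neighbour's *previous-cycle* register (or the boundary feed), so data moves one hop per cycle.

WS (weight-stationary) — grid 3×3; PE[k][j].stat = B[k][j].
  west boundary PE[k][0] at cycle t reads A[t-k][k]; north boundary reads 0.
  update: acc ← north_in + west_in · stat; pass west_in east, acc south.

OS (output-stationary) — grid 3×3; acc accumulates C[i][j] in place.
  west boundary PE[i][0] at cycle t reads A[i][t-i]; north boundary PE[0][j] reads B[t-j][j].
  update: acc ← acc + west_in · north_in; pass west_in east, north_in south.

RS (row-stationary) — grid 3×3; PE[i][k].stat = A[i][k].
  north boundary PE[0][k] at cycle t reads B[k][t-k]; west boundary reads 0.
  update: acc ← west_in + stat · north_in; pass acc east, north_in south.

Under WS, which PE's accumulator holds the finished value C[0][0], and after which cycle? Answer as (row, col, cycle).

(row, col, cycle) = (2, 0, 2)

WS: C[0][0] accumulates in PE[2][0]:
  step 0 · PE2,0: acc=0; fwd→0 fwd↓0
  step 1 · PE2,0: acc=0; fwd→0 fwd↓0
  step 2 · PE2,0: acc=66; fwd→8 fwd↓66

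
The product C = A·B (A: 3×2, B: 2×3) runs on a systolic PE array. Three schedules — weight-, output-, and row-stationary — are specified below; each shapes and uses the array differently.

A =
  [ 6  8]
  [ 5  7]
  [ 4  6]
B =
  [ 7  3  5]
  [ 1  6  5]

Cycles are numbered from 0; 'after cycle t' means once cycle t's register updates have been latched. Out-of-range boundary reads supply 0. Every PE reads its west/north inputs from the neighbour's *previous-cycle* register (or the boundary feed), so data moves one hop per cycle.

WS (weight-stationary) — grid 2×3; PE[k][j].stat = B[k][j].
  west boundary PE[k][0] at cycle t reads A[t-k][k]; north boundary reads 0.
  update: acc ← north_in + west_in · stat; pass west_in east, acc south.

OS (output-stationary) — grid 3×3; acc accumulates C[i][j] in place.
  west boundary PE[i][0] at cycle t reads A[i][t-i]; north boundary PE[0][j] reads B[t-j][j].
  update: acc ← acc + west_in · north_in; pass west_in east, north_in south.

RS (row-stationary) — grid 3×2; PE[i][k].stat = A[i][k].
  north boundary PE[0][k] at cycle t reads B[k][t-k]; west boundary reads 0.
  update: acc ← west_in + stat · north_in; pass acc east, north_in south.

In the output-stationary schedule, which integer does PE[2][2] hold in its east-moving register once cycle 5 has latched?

OS (3×3). Following PE[2][2] plus its west/north inputs:
  after 0 — PE[1][2] acc=0, pass-E 0, pass-S 0
  after 0 — PE[2][1] acc=0, pass-E 0, pass-S 0
  after 0 — PE[2][2] acc=0, pass-E 0, pass-S 0
  after 1 — PE[1][2] acc=0, pass-E 0, pass-S 0
  after 1 — PE[2][1] acc=0, pass-E 0, pass-S 0
  after 1 — PE[2][2] acc=0, pass-E 0, pass-S 0
  after 2 — PE[1][2] acc=0, pass-E 0, pass-S 0
  after 2 — PE[2][1] acc=0, pass-E 0, pass-S 0
  after 2 — PE[2][2] acc=0, pass-E 0, pass-S 0
  after 3 — PE[1][2] acc=25, pass-E 5, pass-S 5
  after 3 — PE[2][1] acc=12, pass-E 4, pass-S 3
  after 3 — PE[2][2] acc=0, pass-E 0, pass-S 0
  after 4 — PE[1][2] acc=60, pass-E 7, pass-S 5
  after 4 — PE[2][1] acc=48, pass-E 6, pass-S 6
  after 4 — PE[2][2] acc=20, pass-E 4, pass-S 5
  after 5 — PE[1][2] acc=60, pass-E 0, pass-S 0
  after 5 — PE[2][1] acc=48, pass-E 0, pass-S 0
  after 5 — PE[2][2] acc=50, pass-E 6, pass-S 5

register = 6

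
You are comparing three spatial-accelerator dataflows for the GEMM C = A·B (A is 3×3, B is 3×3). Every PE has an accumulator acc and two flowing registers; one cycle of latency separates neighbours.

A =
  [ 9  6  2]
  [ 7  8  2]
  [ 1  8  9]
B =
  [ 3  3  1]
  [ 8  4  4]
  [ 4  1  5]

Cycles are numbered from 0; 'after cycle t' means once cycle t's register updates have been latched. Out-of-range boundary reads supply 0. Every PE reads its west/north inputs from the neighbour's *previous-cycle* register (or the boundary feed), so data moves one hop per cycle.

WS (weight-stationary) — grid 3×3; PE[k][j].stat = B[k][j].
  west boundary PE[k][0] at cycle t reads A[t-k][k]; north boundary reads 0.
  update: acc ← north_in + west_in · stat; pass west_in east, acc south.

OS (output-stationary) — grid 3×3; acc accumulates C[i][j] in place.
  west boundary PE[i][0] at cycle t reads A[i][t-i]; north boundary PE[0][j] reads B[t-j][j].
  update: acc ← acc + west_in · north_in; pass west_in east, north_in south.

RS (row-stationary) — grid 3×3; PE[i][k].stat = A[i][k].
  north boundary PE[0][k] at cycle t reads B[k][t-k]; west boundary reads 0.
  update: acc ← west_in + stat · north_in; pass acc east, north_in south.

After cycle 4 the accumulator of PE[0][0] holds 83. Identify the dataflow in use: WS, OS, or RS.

— WS: 3×3; PE[0][0] trace:
  after 0 — PE[0][0] acc=27, pass-E 9, pass-S 27
  after 1 — PE[0][0] acc=21, pass-E 7, pass-S 21
  after 2 — PE[0][0] acc=3, pass-E 1, pass-S 3
  after 3 — PE[0][0] acc=0, pass-E 0, pass-S 0
  after 4 — PE[0][0] acc=0, pass-E 0, pass-S 0
— OS: 3×3; PE[0][0] trace:
  after 0 — PE[0][0] acc=27, pass-E 9, pass-S 3
  after 1 — PE[0][0] acc=75, pass-E 6, pass-S 8
  after 2 — PE[0][0] acc=83, pass-E 2, pass-S 4
  after 3 — PE[0][0] acc=83, pass-E 0, pass-S 0
  after 4 — PE[0][0] acc=83, pass-E 0, pass-S 0
— RS: 3×3; PE[0][0] trace:
  after 0 — PE[0][0] acc=27, pass-E 27, pass-S 3
  after 1 — PE[0][0] acc=27, pass-E 27, pass-S 3
  after 2 — PE[0][0] acc=9, pass-E 9, pass-S 1
  after 3 — PE[0][0] acc=0, pass-E 0, pass-S 0
  after 4 — PE[0][0] acc=0, pass-E 0, pass-S 0

dataflow = OS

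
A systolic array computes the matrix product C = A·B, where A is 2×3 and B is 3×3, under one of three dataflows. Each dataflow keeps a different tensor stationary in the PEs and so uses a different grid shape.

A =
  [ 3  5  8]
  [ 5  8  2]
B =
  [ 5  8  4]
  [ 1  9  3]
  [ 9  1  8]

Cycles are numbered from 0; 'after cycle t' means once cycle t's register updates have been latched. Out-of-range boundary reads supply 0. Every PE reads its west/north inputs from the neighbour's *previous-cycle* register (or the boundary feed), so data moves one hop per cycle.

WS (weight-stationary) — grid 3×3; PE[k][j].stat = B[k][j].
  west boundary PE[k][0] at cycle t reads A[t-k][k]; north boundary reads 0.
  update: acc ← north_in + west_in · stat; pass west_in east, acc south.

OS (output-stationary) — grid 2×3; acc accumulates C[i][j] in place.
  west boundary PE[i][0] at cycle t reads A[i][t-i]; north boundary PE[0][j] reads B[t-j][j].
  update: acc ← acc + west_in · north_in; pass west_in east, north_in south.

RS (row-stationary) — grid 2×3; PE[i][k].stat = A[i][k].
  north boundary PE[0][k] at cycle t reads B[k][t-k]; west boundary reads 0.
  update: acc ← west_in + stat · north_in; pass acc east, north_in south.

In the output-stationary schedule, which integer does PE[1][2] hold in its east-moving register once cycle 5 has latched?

OS on a 2×3 grid — tracing PE[1][2] and its feeders:
  c0 r0c2: 0 / 0 / 0
  c0 r1c1: 0 / 0 / 0
  c0 r1c2: 0 / 0 / 0
  c1 r0c2: 0 / 0 / 0
  c1 r1c1: 0 / 0 / 0
  c1 r1c2: 0 / 0 / 0
  c2 r0c2: 12 / 3 / 4
  c2 r1c1: 40 / 5 / 8
  c2 r1c2: 0 / 0 / 0
  c3 r0c2: 27 / 5 / 3
  c3 r1c1: 112 / 8 / 9
  c3 r1c2: 20 / 5 / 4
  c4 r0c2: 91 / 8 / 8
  c4 r1c1: 114 / 2 / 1
  c4 r1c2: 44 / 8 / 3
  c5 r0c2: 91 / 0 / 0
  c5 r1c1: 114 / 0 / 0
  c5 r1c2: 60 / 2 / 8

register = 2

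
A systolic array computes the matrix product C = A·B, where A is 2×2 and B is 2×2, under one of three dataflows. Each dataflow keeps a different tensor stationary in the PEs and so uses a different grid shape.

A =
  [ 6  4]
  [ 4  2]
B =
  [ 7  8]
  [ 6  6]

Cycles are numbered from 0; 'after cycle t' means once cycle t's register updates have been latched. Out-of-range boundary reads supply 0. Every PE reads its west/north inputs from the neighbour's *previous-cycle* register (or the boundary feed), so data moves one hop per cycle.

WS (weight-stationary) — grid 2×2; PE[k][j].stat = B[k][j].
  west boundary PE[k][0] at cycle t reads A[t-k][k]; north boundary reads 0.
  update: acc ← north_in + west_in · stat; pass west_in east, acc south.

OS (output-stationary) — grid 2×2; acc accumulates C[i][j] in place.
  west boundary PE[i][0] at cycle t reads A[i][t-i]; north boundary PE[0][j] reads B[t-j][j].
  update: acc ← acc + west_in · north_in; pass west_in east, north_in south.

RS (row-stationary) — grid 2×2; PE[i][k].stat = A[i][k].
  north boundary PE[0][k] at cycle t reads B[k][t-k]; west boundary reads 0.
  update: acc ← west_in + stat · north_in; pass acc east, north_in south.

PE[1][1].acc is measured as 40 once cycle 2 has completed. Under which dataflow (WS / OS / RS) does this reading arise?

Under WS (2×2), PE[1][1]:
  @0  [1,1]  acc 0  |  →0  ↓0
  @1  [1,1]  acc 0  |  →0  ↓0
  @2  [1,1]  acc 72  |  →4  ↓72
Under OS (2×2), PE[1][1]:
  @0  [1,1]  acc 0  |  →0  ↓0
  @1  [1,1]  acc 0  |  →0  ↓0
  @2  [1,1]  acc 32  |  →4  ↓8
Under RS (2×2), PE[1][1]:
  @0  [1,1]  acc 0  |  →0  ↓0
  @1  [1,1]  acc 0  |  →0  ↓0
  @2  [1,1]  acc 40  |  →40  ↓6

dataflow = RS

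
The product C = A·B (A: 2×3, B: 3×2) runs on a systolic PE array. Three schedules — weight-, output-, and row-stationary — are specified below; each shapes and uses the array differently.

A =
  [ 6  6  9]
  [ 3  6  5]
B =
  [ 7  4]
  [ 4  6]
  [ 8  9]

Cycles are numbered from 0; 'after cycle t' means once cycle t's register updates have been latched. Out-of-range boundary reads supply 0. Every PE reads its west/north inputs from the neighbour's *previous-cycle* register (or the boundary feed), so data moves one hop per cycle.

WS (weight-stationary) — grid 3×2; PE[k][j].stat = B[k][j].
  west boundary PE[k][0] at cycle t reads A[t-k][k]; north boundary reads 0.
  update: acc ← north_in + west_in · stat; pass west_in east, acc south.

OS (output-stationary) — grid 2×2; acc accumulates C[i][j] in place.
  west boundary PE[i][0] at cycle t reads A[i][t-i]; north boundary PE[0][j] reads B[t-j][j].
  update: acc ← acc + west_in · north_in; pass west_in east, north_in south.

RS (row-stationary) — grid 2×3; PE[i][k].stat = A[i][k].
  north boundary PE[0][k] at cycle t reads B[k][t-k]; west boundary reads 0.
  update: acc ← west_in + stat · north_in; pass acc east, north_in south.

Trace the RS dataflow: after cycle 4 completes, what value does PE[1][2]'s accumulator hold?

PE[1][2].acc = 93

RS on a 2×3 grid — tracing PE[1][2] and its feeders:
  t=0 PE[0][2]: acc=0 h=0 v=0
  t=0 PE[1][1]: acc=0 h=0 v=0
  t=0 PE[1][2]: acc=0 h=0 v=0
  t=1 PE[0][2]: acc=0 h=0 v=0
  t=1 PE[1][1]: acc=0 h=0 v=0
  t=1 PE[1][2]: acc=0 h=0 v=0
  t=2 PE[0][2]: acc=138 h=138 v=8
  t=2 PE[1][1]: acc=45 h=45 v=4
  t=2 PE[1][2]: acc=0 h=0 v=0
  t=3 PE[0][2]: acc=141 h=141 v=9
  t=3 PE[1][1]: acc=48 h=48 v=6
  t=3 PE[1][2]: acc=85 h=85 v=8
  t=4 PE[0][2]: acc=0 h=0 v=0
  t=4 PE[1][1]: acc=0 h=0 v=0
  t=4 PE[1][2]: acc=93 h=93 v=9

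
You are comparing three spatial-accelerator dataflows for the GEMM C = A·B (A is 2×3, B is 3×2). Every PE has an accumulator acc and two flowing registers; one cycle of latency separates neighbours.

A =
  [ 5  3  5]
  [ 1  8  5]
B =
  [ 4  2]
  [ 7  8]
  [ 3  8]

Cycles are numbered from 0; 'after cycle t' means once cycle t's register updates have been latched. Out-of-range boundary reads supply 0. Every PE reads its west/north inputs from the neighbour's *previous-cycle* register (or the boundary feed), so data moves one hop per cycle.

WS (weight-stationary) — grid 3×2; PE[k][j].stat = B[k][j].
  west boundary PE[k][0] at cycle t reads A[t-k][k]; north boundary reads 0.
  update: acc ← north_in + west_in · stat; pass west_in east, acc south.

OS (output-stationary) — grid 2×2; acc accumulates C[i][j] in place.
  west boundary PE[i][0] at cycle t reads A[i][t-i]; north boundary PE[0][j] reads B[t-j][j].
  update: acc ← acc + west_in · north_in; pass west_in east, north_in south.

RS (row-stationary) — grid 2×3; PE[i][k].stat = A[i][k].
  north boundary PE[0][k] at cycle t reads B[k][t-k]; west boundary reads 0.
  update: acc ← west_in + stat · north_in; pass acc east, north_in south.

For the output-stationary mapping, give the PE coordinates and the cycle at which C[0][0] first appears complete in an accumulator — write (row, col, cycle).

OS — PE[0][0] is where C[0][0] collects:
  c0 r0c0: 20 / 5 / 4
  c1 r0c0: 41 / 3 / 7
  c2 r0c0: 56 / 5 / 3

(row, col, cycle) = (0, 0, 2)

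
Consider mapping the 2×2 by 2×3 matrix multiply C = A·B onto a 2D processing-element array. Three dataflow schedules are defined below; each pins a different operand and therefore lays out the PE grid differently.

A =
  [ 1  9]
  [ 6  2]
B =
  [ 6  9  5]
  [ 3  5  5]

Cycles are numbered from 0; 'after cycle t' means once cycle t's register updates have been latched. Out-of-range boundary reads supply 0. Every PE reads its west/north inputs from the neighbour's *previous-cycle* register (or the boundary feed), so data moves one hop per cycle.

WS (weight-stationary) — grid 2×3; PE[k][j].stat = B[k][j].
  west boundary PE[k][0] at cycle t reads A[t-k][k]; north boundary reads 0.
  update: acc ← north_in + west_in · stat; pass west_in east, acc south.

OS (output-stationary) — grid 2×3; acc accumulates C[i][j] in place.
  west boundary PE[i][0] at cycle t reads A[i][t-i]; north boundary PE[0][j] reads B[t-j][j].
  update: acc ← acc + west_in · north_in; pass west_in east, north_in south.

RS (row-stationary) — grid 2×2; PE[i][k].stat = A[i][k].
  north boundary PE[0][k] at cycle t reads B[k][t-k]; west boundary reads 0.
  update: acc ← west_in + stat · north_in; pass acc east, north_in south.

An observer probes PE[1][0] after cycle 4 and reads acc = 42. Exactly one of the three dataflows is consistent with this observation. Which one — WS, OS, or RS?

Under WS (2×3), PE[1][0]:
  @0  [1,0]  acc 0  |  →0  ↓0
  @1  [1,0]  acc 33  |  →9  ↓33
  @2  [1,0]  acc 42  |  →2  ↓42
  @3  [1,0]  acc 0  |  →0  ↓0
  @4  [1,0]  acc 0  |  →0  ↓0
Under OS (2×3), PE[1][0]:
  @0  [1,0]  acc 0  |  →0  ↓0
  @1  [1,0]  acc 36  |  →6  ↓6
  @2  [1,0]  acc 42  |  →2  ↓3
  @3  [1,0]  acc 42  |  →0  ↓0
  @4  [1,0]  acc 42  |  →0  ↓0
Under RS (2×2), PE[1][0]:
  @0  [1,0]  acc 0  |  →0  ↓0
  @1  [1,0]  acc 36  |  →36  ↓6
  @2  [1,0]  acc 54  |  →54  ↓9
  @3  [1,0]  acc 30  |  →30  ↓5
  @4  [1,0]  acc 0  |  →0  ↓0

dataflow = OS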